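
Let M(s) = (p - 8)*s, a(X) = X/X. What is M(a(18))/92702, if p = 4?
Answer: -2/46351 ≈ -4.3149e-5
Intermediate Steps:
a(X) = 1
M(s) = -4*s (M(s) = (4 - 8)*s = -4*s)
M(a(18))/92702 = -4*1/92702 = -2/46351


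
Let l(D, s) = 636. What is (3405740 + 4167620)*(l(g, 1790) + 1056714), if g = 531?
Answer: 8007692196000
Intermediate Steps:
(3405740 + 4167620)*(l(g, 1790) + 1056714) = (3405740 + 4167620)*(636 + 1056714) = 7573360*1057350 = 8007692196000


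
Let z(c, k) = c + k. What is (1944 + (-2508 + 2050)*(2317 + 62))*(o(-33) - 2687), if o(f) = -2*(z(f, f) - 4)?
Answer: 2770213986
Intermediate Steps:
o(f) = 8 - 4*f (o(f) = -2*((f + f) - 4) = -2*(2*f - 4) = -2*(-4 + 2*f) = 8 - 4*f)
(1944 + (-2508 + 2050)*(2317 + 62))*(o(-33) - 2687) = (1944 + (-2508 + 2050)*(2317 + 62))*((8 - 4*(-33)) - 2687) = (1944 - 458*2379)*((8 + 132) - 2687) = (1944 - 1089582)*(140 - 2687) = -1087638*(-2547) = 2770213986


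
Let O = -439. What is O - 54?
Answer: -493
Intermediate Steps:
O - 54 = -439 - 54 = -493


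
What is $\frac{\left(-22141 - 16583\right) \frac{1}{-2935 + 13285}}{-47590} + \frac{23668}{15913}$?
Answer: $\frac{971536954751}{653170965375} \approx 1.4874$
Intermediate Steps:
$\frac{\left(-22141 - 16583\right) \frac{1}{-2935 + 13285}}{-47590} + \frac{23668}{15913} = - \frac{38724}{10350} \left(- \frac{1}{47590}\right) + 23668 \cdot \frac{1}{15913} = \left(-38724\right) \frac{1}{10350} \left(- \frac{1}{47590}\right) + \frac{23668}{15913} = \left(- \frac{6454}{1725}\right) \left(- \frac{1}{47590}\right) + \frac{23668}{15913} = \frac{3227}{41046375} + \frac{23668}{15913} = \frac{971536954751}{653170965375}$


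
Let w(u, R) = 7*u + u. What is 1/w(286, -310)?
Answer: 1/2288 ≈ 0.00043706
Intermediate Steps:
w(u, R) = 8*u
1/w(286, -310) = 1/(8*286) = 1/2288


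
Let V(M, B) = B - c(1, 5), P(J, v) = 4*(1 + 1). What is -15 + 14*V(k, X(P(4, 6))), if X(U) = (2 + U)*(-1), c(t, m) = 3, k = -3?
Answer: -197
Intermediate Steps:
P(J, v) = 8 (P(J, v) = 4*2 = 8)
X(U) = -2 - U
V(M, B) = -3 + B (V(M, B) = B - 1*3 = B - 3 = -3 + B)
-15 + 14*V(k, X(P(4, 6))) = -15 + 14*(-3 + (-2 - 1*8)) = -15 + 14*(-3 + (-2 - 8)) = -15 + 14*(-3 - 10) = -15 + 14*(-13) = -15 - 182 = -197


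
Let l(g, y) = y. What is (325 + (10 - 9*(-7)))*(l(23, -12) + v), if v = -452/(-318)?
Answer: -669436/159 ≈ -4210.3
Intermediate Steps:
v = 226/159 (v = -452*(-1/318) = 226/159 ≈ 1.4214)
(325 + (10 - 9*(-7)))*(l(23, -12) + v) = (325 + (10 - 9*(-7)))*(-12 + 226/159) = (325 + (10 + 63))*(-1682/159) = (325 + 73)*(-1682/159) = 398*(-1682/159) = -669436/159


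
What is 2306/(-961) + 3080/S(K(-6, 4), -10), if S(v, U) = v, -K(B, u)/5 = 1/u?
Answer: -2370210/961 ≈ -2466.4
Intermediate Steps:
K(B, u) = -5/u
2306/(-961) + 3080/S(K(-6, 4), -10) = 2306/(-961) + 3080/((-5/4)) = 2306*(-1/961) + 3080/((-5*¼)) = -2306/961 + 3080/(-5/4) = -2306/961 + 3080*(-⅘) = -2306/961 - 2464 = -2370210/961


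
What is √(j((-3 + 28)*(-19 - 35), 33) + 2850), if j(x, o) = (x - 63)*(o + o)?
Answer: 2*I*√22602 ≈ 300.68*I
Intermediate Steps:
j(x, o) = 2*o*(-63 + x) (j(x, o) = (-63 + x)*(2*o) = 2*o*(-63 + x))
√(j((-3 + 28)*(-19 - 35), 33) + 2850) = √(2*33*(-63 + (-3 + 28)*(-19 - 35)) + 2850) = √(2*33*(-63 + 25*(-54)) + 2850) = √(2*33*(-63 - 1350) + 2850) = √(2*33*(-1413) + 2850) = √(-93258 + 2850) = √(-90408) = 2*I*√22602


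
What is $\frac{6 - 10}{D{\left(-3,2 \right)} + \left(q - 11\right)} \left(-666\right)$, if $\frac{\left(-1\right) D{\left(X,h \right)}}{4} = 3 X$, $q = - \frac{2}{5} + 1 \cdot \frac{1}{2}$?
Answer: $\frac{26640}{251} \approx 106.14$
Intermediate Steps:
$q = \frac{1}{10}$ ($q = \left(-2\right) \frac{1}{5} + 1 \cdot \frac{1}{2} = - \frac{2}{5} + \frac{1}{2} = \frac{1}{10} \approx 0.1$)
$D{\left(X,h \right)} = - 12 X$ ($D{\left(X,h \right)} = - 4 \cdot 3 X = - 12 X$)
$\frac{6 - 10}{D{\left(-3,2 \right)} + \left(q - 11\right)} \left(-666\right) = \frac{6 - 10}{\left(-12\right) \left(-3\right) + \left(\frac{1}{10} - 11\right)} \left(-666\right) = - \frac{4}{36 + \left(\frac{1}{10} - 11\right)} \left(-666\right) = - \frac{4}{36 - \frac{109}{10}} \left(-666\right) = - \frac{4}{\frac{251}{10}} \left(-666\right) = \left(-4\right) \frac{10}{251} \left(-666\right) = \left(- \frac{40}{251}\right) \left(-666\right) = \frac{26640}{251}$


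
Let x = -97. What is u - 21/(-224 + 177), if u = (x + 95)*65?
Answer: -6089/47 ≈ -129.55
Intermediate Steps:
u = -130 (u = (-97 + 95)*65 = -2*65 = -130)
u - 21/(-224 + 177) = -130 - 21/(-224 + 177) = -130 - 21/(-47) = -130 - 21*(-1)/47 = -130 - 1*(-21/47) = -130 + 21/47 = -6089/47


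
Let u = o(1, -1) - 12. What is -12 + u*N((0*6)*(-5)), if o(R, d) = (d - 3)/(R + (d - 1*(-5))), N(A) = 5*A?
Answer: -12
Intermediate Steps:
o(R, d) = (-3 + d)/(5 + R + d) (o(R, d) = (-3 + d)/(R + (d + 5)) = (-3 + d)/(R + (5 + d)) = (-3 + d)/(5 + R + d))
u = -64/5 (u = (-3 - 1)/(5 + 1 - 1) - 12 = -4/5 - 12 = -64/5 ≈ -12.800)
-12 + u*N((0*6)*(-5)) = -12 - 64*(0*6)*(-5) = -12 - 64*0*(-5) = -12 - 64*0 = -12 - 64/5*0 = -12 + 0 = -12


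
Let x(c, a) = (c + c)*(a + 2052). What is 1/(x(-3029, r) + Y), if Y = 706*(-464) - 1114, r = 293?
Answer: -1/14534708 ≈ -6.8801e-8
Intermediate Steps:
x(c, a) = 2*c*(2052 + a) (x(c, a) = (2*c)*(2052 + a) = 2*c*(2052 + a))
Y = -328698 (Y = -327584 - 1114 = -328698)
1/(x(-3029, r) + Y) = 1/(2*(-3029)*(2052 + 293) - 328698) = 1/(2*(-3029)*2345 - 328698) = 1/(-14206010 - 328698) = 1/(-14534708) = -1/14534708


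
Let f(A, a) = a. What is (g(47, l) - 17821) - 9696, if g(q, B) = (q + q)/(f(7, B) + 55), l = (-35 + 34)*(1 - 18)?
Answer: -990565/36 ≈ -27516.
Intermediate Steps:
l = 17 (l = -1*(-17) = 17)
g(q, B) = 2*q/(55 + B) (g(q, B) = (q + q)/(B + 55) = (2*q)/(55 + B) = 2*q/(55 + B))
(g(47, l) - 17821) - 9696 = (2*47/(55 + 17) - 17821) - 9696 = (2*47/72 - 17821) - 9696 = (2*47*(1/72) - 17821) - 9696 = (47/36 - 17821) - 9696 = -641509/36 - 9696 = -990565/36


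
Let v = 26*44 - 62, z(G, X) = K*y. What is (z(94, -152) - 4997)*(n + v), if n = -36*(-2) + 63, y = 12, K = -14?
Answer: -6285805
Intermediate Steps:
n = 135 (n = 72 + 63 = 135)
z(G, X) = -168 (z(G, X) = -14*12 = -168)
v = 1082 (v = 1144 - 62 = 1082)
(z(94, -152) - 4997)*(n + v) = (-168 - 4997)*(135 + 1082) = -5165*1217 = -6285805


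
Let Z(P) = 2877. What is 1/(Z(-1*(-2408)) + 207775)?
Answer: 1/210652 ≈ 4.7472e-6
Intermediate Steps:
1/(Z(-1*(-2408)) + 207775) = 1/(2877 + 207775) = 1/210652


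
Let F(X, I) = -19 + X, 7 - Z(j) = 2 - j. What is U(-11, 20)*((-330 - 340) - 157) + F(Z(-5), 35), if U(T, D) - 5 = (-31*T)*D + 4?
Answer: -5647602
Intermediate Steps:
Z(j) = 5 + j (Z(j) = 7 - (2 - j) = 7 + (-2 + j) = 5 + j)
U(T, D) = 9 - 31*D*T (U(T, D) = 5 + ((-31*T)*D + 4) = 5 + (-31*D*T + 4) = 5 + (4 - 31*D*T) = 9 - 31*D*T)
U(-11, 20)*((-330 - 340) - 157) + F(Z(-5), 35) = (9 - 31*20*(-11))*((-330 - 340) - 157) + (-19 + (5 - 5)) = (9 + 6820)*(-670 - 157) + (-19 + 0) = 6829*(-827) - 19 = -5647583 - 19 = -5647602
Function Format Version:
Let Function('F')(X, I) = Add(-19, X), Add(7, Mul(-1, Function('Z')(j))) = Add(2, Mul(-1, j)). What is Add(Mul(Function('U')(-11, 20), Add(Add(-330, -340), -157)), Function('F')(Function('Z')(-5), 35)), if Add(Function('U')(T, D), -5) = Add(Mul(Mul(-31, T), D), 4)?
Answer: -5647602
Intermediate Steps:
Function('Z')(j) = Add(5, j) (Function('Z')(j) = Add(7, Mul(-1, Add(2, Mul(-1, j)))) = Add(7, Add(-2, j)) = Add(5, j))
Function('U')(T, D) = Add(9, Mul(-31, D, T)) (Function('U')(T, D) = Add(5, Add(Mul(Mul(-31, T), D), 4)) = Add(5, Add(Mul(-31, D, T), 4)) = Add(5, Add(4, Mul(-31, D, T))) = Add(9, Mul(-31, D, T)))
Add(Mul(Function('U')(-11, 20), Add(Add(-330, -340), -157)), Function('F')(Function('Z')(-5), 35)) = Add(Mul(Add(9, Mul(-31, 20, -11)), Add(Add(-330, -340), -157)), Add(-19, Add(5, -5))) = Add(Mul(Add(9, 6820), Add(-670, -157)), Add(-19, 0)) = Add(Mul(6829, -827), -19) = Add(-5647583, -19) = -5647602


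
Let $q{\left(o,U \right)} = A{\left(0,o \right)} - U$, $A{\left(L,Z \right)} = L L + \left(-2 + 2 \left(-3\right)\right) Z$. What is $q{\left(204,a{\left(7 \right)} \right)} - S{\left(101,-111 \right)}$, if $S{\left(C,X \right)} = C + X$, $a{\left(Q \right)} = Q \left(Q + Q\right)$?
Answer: $-1720$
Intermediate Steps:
$A{\left(L,Z \right)} = L^{2} - 8 Z$ ($A{\left(L,Z \right)} = L^{2} + \left(-2 - 6\right) Z = L^{2} - 8 Z$)
$a{\left(Q \right)} = 2 Q^{2}$ ($a{\left(Q \right)} = Q 2 Q = 2 Q^{2}$)
$q{\left(o,U \right)} = - U - 8 o$ ($q{\left(o,U \right)} = \left(0^{2} - 8 o\right) - U = \left(0 - 8 o\right) - U = - 8 o - U = - U - 8 o$)
$q{\left(204,a{\left(7 \right)} \right)} - S{\left(101,-111 \right)} = \left(- 2 \cdot 7^{2} - 1632\right) - \left(101 - 111\right) = \left(- 2 \cdot 49 - 1632\right) - -10 = \left(\left(-1\right) 98 - 1632\right) + 10 = \left(-98 - 1632\right) + 10 = -1730 + 10 = -1720$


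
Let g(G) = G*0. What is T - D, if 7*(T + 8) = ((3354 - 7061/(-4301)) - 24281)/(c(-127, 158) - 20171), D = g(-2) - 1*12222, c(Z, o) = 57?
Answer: 22970648529/1880659 ≈ 12214.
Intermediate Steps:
g(G) = 0
D = -12222 (D = 0 - 1*12222 = 0 - 12222 = -12222)
T = -14765769/1880659 (T = -8 + (((3354 - 7061/(-4301)) - 24281)/(57 - 20171))/7 = -8 + (((3354 - 7061*(-1/4301)) - 24281)/(-20114))/7 = -8 + (((3354 + 307/187) - 24281)*(-1/20114))/7 = -8 + ((627505/187 - 24281)*(-1/20114))/7 = -8 + (-3913042/187*(-1/20114))/7 = -8 + (1/7)*(1956521/1880659) = -8 + 279503/1880659 = -14765769/1880659 ≈ -7.8514)
T - D = -14765769/1880659 - 1*(-12222) = -14765769/1880659 + 12222 = 22970648529/1880659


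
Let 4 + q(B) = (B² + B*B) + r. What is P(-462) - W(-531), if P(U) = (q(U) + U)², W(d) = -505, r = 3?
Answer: 181838281130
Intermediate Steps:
q(B) = -1 + 2*B² (q(B) = -4 + ((B² + B*B) + 3) = -4 + ((B² + B²) + 3) = -4 + (2*B² + 3) = -4 + (3 + 2*B²) = -1 + 2*B²)
P(U) = (-1 + U + 2*U²)² (P(U) = ((-1 + 2*U²) + U)² = (-1 + U + 2*U²)²)
P(-462) - W(-531) = (-1 - 462 + 2*(-462)²)² - 1*(-505) = (-1 - 462 + 2*213444)² + 505 = (-1 - 462 + 426888)² + 505 = 426425² + 505 = 181838280625 + 505 = 181838281130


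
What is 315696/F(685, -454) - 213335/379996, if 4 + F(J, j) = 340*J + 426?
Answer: 11697911391/14776904452 ≈ 0.79163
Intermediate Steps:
F(J, j) = 422 + 340*J (F(J, j) = -4 + (340*J + 426) = -4 + (426 + 340*J) = 422 + 340*J)
315696/F(685, -454) - 213335/379996 = 315696/(422 + 340*685) - 213335/379996 = 315696/(422 + 232900) - 213335*1/379996 = 315696/233322 - 213335/379996 = 315696*(1/233322) - 213335/379996 = 52616/38887 - 213335/379996 = 11697911391/14776904452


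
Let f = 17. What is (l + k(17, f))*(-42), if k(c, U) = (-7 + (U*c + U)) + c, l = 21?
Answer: -14154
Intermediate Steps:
k(c, U) = -7 + U + c + U*c (k(c, U) = (-7 + (U + U*c)) + c = (-7 + U + U*c) + c = -7 + U + c + U*c)
(l + k(17, f))*(-42) = (21 + (-7 + 17 + 17 + 17*17))*(-42) = (21 + (-7 + 17 + 17 + 289))*(-42) = (21 + 316)*(-42) = 337*(-42) = -14154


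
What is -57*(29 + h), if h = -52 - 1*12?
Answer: 1995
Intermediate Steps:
h = -64 (h = -52 - 12 = -64)
-57*(29 + h) = -57*(29 - 64) = -57*(-35) = 1995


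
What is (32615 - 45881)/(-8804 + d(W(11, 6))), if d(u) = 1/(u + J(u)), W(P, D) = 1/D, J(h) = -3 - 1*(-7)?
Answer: 165825/110047 ≈ 1.5069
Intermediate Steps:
J(h) = 4 (J(h) = -3 + 7 = 4)
d(u) = 1/(4 + u) (d(u) = 1/(u + 4) = 1/(4 + u))
(32615 - 45881)/(-8804 + d(W(11, 6))) = (32615 - 45881)/(-8804 + 1/(4 + 1/6)) = -13266/(-8804 + 1/(4 + ⅙)) = -13266/(-8804 + 1/(25/6)) = -13266/(-8804 + 6/25) = -13266/(-220094/25) = -13266*(-25/220094) = 165825/110047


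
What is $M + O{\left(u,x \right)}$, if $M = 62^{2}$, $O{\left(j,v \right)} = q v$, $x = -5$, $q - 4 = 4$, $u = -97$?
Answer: $3804$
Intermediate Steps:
$q = 8$ ($q = 4 + 4 = 8$)
$O{\left(j,v \right)} = 8 v$
$M = 3844$
$M + O{\left(u,x \right)} = 3844 + 8 \left(-5\right) = 3844 - 40 = 3804$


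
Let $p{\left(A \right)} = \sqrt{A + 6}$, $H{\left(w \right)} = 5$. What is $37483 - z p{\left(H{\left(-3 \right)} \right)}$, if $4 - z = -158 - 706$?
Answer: $37483 - 868 \sqrt{11} \approx 34604.0$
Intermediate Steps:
$z = 868$ ($z = 4 - \left(-158 - 706\right) = 4 - -864 = 4 + 864 = 868$)
$p{\left(A \right)} = \sqrt{6 + A}$
$37483 - z p{\left(H{\left(-3 \right)} \right)} = 37483 - 868 \sqrt{6 + 5} = 37483 - 868 \sqrt{11}$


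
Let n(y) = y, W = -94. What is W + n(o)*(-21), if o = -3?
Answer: -31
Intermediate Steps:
W + n(o)*(-21) = -94 - 3*(-21) = -94 + 63 = -31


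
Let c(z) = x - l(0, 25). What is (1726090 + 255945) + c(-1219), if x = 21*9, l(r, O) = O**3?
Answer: 1966599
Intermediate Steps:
x = 189
c(z) = -15436 (c(z) = 189 - 1*25**3 = 189 - 1*15625 = 189 - 15625 = -15436)
(1726090 + 255945) + c(-1219) = (1726090 + 255945) - 15436 = 1982035 - 15436 = 1966599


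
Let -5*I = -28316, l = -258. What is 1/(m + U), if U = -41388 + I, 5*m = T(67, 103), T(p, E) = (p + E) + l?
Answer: -5/178712 ≈ -2.7978e-5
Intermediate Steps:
I = 28316/5 (I = -1/5*(-28316) = 28316/5 ≈ 5663.2)
T(p, E) = -258 + E + p (T(p, E) = (p + E) - 258 = (E + p) - 258 = -258 + E + p)
m = -88/5 (m = (-258 + 103 + 67)/5 = (1/5)*(-88) = -88/5 ≈ -17.600)
U = -178624/5 (U = -41388 + 28316/5 = -178624/5 ≈ -35725.)
1/(m + U) = 1/(-88/5 - 178624/5) = 1/(-178712/5) = -5/178712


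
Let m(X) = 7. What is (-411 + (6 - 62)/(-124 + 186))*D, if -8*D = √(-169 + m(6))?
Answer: 114921*I*√2/248 ≈ 655.33*I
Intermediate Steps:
D = -9*I*√2/8 (D = -√(-169 + 7)/8 = -9*I*√2/8 ≈ -1.591*I)
(-411 + (6 - 62)/(-124 + 186))*D = (-411 + (6 - 62)/(-124 + 186))*(-9*I*√2/8) = (-411 - 56/62)*(-9*I*√2/8) = (-411 - 56*1/62)*(-9*I*√2/8) = (-411 - 28/31)*(-9*I*√2/8) = -(-114921)*I*√2/248 = 114921*I*√2/248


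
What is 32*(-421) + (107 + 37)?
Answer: -13328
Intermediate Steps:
32*(-421) + (107 + 37) = -13472 + 144 = -13328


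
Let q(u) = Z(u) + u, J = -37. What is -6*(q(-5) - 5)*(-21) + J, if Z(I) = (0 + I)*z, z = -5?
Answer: 1853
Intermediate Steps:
Z(I) = -5*I (Z(I) = (0 + I)*(-5) = I*(-5) = -5*I)
q(u) = -4*u (q(u) = -5*u + u = -4*u)
-6*(q(-5) - 5)*(-21) + J = -6*(-4*(-5) - 5)*(-21) - 37 = -6*(20 - 5)*(-21) - 37 = -6*15*(-21) - 37 = -90*(-21) - 37 = 1890 - 37 = 1853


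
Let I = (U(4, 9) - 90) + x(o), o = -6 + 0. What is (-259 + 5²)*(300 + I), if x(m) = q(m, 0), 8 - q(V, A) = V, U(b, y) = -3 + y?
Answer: -53820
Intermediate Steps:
q(V, A) = 8 - V
o = -6
x(m) = 8 - m
I = -70 (I = ((-3 + 9) - 90) + (8 - 1*(-6)) = (6 - 90) + (8 + 6) = -84 + 14 = -70)
(-259 + 5²)*(300 + I) = (-259 + 5²)*(300 - 70) = (-259 + 25)*230 = -234*230 = -53820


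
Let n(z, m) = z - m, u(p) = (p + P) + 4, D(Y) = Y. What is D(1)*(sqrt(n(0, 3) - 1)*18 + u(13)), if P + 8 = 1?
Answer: 10 + 36*I ≈ 10.0 + 36.0*I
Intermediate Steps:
P = -7 (P = -8 + 1 = -7)
u(p) = -3 + p (u(p) = (p - 7) + 4 = (-7 + p) + 4 = -3 + p)
D(1)*(sqrt(n(0, 3) - 1)*18 + u(13)) = 1*(sqrt((0 - 1*3) - 1)*18 + (-3 + 13)) = 1*(sqrt((0 - 3) - 1)*18 + 10) = 1*(sqrt(-3 - 1)*18 + 10) = 1*(sqrt(-4)*18 + 10) = 1*((2*I)*18 + 10) = 1*(36*I + 10) = 1*(10 + 36*I) = 10 + 36*I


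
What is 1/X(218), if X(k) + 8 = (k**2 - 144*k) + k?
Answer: 1/16342 ≈ 6.1192e-5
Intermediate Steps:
X(k) = -8 + k**2 - 143*k (X(k) = -8 + ((k**2 - 144*k) + k) = -8 + (k**2 - 143*k) = -8 + k**2 - 143*k)
1/X(218) = 1/(-8 + 218**2 - 143*218) = 1/(-8 + 47524 - 31174) = 1/16342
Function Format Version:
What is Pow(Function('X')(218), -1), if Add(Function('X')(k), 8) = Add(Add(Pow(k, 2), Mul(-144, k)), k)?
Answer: Rational(1, 16342) ≈ 6.1192e-5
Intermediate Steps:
Function('X')(k) = Add(-8, Pow(k, 2), Mul(-143, k)) (Function('X')(k) = Add(-8, Add(Add(Pow(k, 2), Mul(-144, k)), k)) = Add(-8, Add(Pow(k, 2), Mul(-143, k))) = Add(-8, Pow(k, 2), Mul(-143, k)))
Pow(Function('X')(218), -1) = Pow(Add(-8, Pow(218, 2), Mul(-143, 218)), -1) = Pow(Add(-8, 47524, -31174), -1) = Pow(16342, -1) = Rational(1, 16342)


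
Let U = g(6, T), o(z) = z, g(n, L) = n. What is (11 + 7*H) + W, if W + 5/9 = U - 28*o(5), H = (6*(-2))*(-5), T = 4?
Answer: 2668/9 ≈ 296.44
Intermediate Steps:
U = 6
H = 60 (H = -12*(-5) = 60)
W = -1211/9 (W = -5/9 + (6 - 28*5) = -5/9 + (6 - 140) = -5/9 - 134 = -1211/9 ≈ -134.56)
(11 + 7*H) + W = (11 + 7*60) - 1211/9 = (11 + 420) - 1211/9 = 431 - 1211/9 = 2668/9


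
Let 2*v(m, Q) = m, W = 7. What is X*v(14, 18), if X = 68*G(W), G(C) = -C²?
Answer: -23324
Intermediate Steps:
v(m, Q) = m/2
X = -3332 (X = 68*(-1*7²) = 68*(-1*49) = 68*(-49) = -3332)
X*v(14, 18) = -1666*14 = -3332*7 = -23324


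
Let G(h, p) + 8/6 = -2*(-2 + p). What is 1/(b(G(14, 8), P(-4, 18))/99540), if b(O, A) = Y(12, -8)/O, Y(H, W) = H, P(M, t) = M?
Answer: -110600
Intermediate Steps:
G(h, p) = 8/3 - 2*p (G(h, p) = -4/3 - 2*(-2 + p) = -4/3 + (4 - 2*p) = 8/3 - 2*p)
b(O, A) = 12/O
1/(b(G(14, 8), P(-4, 18))/99540) = 1/((12/(8/3 - 2*8))/99540) = 1/((12/(8/3 - 16))*(1/99540)) = 1/((12/(-40/3))*(1/99540)) = 1/((12*(-3/40))*(1/99540)) = 1/(-9/10*1/99540) = 1/(-1/110600) = -110600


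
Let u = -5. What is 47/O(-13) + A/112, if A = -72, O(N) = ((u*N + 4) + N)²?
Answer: -1969/3136 ≈ -0.62787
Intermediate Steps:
O(N) = (4 - 4*N)² (O(N) = ((-5*N + 4) + N)² = ((4 - 5*N) + N)² = (4 - 4*N)²)
47/O(-13) + A/112 = 47/((16*(1 - 1*(-13))²)) - 72/112 = 47/((16*(1 + 13)²)) - 72*1/112 = 47/((16*14²)) - 9/14 = 47/((16*196)) - 9/14 = 47/3136 - 9/14 = -1969/3136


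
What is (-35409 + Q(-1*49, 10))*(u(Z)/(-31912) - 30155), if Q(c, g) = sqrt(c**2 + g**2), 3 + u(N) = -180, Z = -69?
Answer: 34074299421393/31912 - 962306177*sqrt(2501)/31912 ≈ 1.0663e+9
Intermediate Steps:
u(N) = -183 (u(N) = -3 - 180 = -183)
(-35409 + Q(-1*49, 10))*(u(Z)/(-31912) - 30155) = (-35409 + sqrt((-1*49)**2 + 10**2))*(-183/(-31912) - 30155) = (-35409 + sqrt((-49)**2 + 100))*(-183*(-1/31912) - 30155) = (-35409 + sqrt(2401 + 100))*(183/31912 - 30155) = (-35409 + sqrt(2501))*(-962306177/31912) = 34074299421393/31912 - 962306177*sqrt(2501)/31912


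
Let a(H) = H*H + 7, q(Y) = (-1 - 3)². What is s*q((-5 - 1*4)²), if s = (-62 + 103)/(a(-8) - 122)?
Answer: -656/51 ≈ -12.863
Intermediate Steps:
q(Y) = 16 (q(Y) = (-4)² = 16)
a(H) = 7 + H² (a(H) = H² + 7 = 7 + H²)
s = -41/51 (s = (-62 + 103)/((7 + (-8)²) - 122) = 41/((7 + 64) - 122) = 41/(71 - 122) = 41/(-51) = 41*(-1/51) = -41/51 ≈ -0.80392)
s*q((-5 - 1*4)²) = -41/51*16 = -656/51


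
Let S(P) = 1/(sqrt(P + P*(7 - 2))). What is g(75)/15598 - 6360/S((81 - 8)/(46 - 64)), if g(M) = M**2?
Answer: 5625/15598 - 2120*I*sqrt(219) ≈ 0.36062 - 31373.0*I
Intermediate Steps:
S(P) = sqrt(6)/(6*sqrt(P)) (S(P) = 1/(sqrt(P + P*5)) = 1/(sqrt(P + 5*P)) = 1/(sqrt(6*P)) = 1/(sqrt(6)*sqrt(P)) = sqrt(6)/(6*sqrt(P)))
g(75)/15598 - 6360/S((81 - 8)/(46 - 64)) = 75**2/15598 - 6360*I*sqrt(3)*sqrt(81 - 8)/3 = 5625*(1/15598) - 6360*I*sqrt(219)/3 = 5625/15598 - 6360*I*sqrt(219)/3 = 5625/15598 - 2120*I*sqrt(219)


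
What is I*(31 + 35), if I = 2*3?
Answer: 396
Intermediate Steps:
I = 6
I*(31 + 35) = 6*(31 + 35) = 6*66 = 396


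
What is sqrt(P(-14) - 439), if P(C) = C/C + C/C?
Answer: I*sqrt(437) ≈ 20.905*I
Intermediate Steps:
P(C) = 2 (P(C) = 1 + 1 = 2)
sqrt(P(-14) - 439) = sqrt(2 - 439) = sqrt(-437) = I*sqrt(437)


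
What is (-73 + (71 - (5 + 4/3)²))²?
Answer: 143641/81 ≈ 1773.3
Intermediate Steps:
(-73 + (71 - (5 + 4/3)²))² = (-73 + (71 - (19/3)²))² = (-73 + (71 - 1*361/9))² = (-73 + (71 - 361/9))² = (-73 + 278/9)² = (-379/9)² = 143641/81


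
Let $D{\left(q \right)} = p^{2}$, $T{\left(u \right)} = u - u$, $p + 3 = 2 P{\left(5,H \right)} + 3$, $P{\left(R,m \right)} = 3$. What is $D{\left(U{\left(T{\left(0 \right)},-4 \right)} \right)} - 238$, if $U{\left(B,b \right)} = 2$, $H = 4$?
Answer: $-202$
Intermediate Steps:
$p = 6$ ($p = -3 + \left(2 \cdot 3 + 3\right) = -3 + \left(6 + 3\right) = -3 + 9 = 6$)
$T{\left(u \right)} = 0$
$D{\left(q \right)} = 36$ ($D{\left(q \right)} = 6^{2} = 36$)
$D{\left(U{\left(T{\left(0 \right)},-4 \right)} \right)} - 238 = 36 - 238 = -202$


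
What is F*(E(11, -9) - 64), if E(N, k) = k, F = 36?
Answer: -2628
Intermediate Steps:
F*(E(11, -9) - 64) = 36*(-9 - 64) = 36*(-73) = -2628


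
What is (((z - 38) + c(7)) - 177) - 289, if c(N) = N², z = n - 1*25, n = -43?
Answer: -523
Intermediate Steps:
z = -68 (z = -43 - 1*25 = -43 - 25 = -68)
(((z - 38) + c(7)) - 177) - 289 = (((-68 - 38) + 7²) - 177) - 289 = ((-106 + 49) - 177) - 289 = (-57 - 177) - 289 = -234 - 289 = -523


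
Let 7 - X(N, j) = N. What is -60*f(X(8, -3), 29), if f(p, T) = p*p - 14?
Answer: 780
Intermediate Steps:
X(N, j) = 7 - N
f(p, T) = -14 + p**2 (f(p, T) = p**2 - 14 = -14 + p**2)
-60*f(X(8, -3), 29) = -60*(-14 + (7 - 1*8)**2) = -60*(-14 + (7 - 8)**2) = -60*(-14 + (-1)**2) = -60*(-14 + 1) = -60*(-13) = 780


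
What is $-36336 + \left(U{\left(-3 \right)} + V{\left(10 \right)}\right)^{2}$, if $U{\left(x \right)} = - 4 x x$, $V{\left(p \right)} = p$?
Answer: $-35660$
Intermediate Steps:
$U{\left(x \right)} = - 4 x^{2}$
$-36336 + \left(U{\left(-3 \right)} + V{\left(10 \right)}\right)^{2} = -36336 + \left(- 4 \left(-3\right)^{2} + 10\right)^{2} = -36336 + \left(\left(-4\right) 9 + 10\right)^{2} = -36336 + \left(-36 + 10\right)^{2} = -36336 + \left(-26\right)^{2} = -36336 + 676 = -35660$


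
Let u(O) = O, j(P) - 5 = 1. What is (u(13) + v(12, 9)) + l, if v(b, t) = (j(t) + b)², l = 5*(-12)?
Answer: 277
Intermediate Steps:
j(P) = 6 (j(P) = 5 + 1 = 6)
l = -60
v(b, t) = (6 + b)²
(u(13) + v(12, 9)) + l = (13 + (6 + 12)²) - 60 = (13 + 18²) - 60 = (13 + 324) - 60 = 337 - 60 = 277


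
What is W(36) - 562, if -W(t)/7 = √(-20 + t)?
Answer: -590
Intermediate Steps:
W(t) = -7*√(-20 + t)
W(36) - 562 = -7*√(-20 + 36) - 562 = -7*√16 - 562 = -7*4 - 562 = -28 - 562 = -590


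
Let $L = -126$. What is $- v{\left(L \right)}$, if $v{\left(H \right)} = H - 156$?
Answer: $282$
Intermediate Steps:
$v{\left(H \right)} = -156 + H$ ($v{\left(H \right)} = H - 156 = -156 + H$)
$- v{\left(L \right)} = - (-156 - 126) = \left(-1\right) \left(-282\right) = 282$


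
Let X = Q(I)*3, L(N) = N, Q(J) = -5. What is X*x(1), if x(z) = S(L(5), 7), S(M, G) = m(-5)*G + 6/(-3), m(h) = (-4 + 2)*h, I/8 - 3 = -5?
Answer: -1020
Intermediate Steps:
I = -16 (I = 24 + 8*(-5) = 24 - 40 = -16)
m(h) = -2*h
X = -15 (X = -5*3 = -15)
S(M, G) = -2 + 10*G (S(M, G) = (-2*(-5))*G + 6/(-3) = 10*G + 6*(-1/3) = 10*G - 2 = -2 + 10*G)
x(z) = 68 (x(z) = -2 + 10*7 = -2 + 70 = 68)
X*x(1) = -15*68 = -1020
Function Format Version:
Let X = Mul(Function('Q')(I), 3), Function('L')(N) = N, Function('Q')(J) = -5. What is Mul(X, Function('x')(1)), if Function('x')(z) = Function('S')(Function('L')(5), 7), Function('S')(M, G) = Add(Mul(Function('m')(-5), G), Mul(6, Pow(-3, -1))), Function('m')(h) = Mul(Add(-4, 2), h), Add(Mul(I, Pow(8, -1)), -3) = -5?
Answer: -1020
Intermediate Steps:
I = -16 (I = Add(24, Mul(8, -5)) = Add(24, -40) = -16)
Function('m')(h) = Mul(-2, h)
X = -15 (X = Mul(-5, 3) = -15)
Function('S')(M, G) = Add(-2, Mul(10, G)) (Function('S')(M, G) = Add(Mul(Mul(-2, -5), G), Mul(6, Pow(-3, -1))) = Add(Mul(10, G), Mul(6, Rational(-1, 3))) = Add(Mul(10, G), -2) = Add(-2, Mul(10, G)))
Function('x')(z) = 68 (Function('x')(z) = Add(-2, Mul(10, 7)) = Add(-2, 70) = 68)
Mul(X, Function('x')(1)) = Mul(-15, 68) = -1020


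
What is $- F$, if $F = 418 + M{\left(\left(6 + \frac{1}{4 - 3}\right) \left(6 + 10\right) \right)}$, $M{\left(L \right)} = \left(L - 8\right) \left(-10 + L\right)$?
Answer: $-11026$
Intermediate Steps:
$M{\left(L \right)} = \left(-10 + L\right) \left(-8 + L\right)$ ($M{\left(L \right)} = \left(-8 + L\right) \left(-10 + L\right) = \left(-10 + L\right) \left(-8 + L\right)$)
$F = 11026$ ($F = 418 + \left(80 + \left(\left(6 + \frac{1}{4 - 3}\right) \left(6 + 10\right)\right)^{2} - 18 \left(6 + \frac{1}{4 - 3}\right) \left(6 + 10\right)\right) = 418 + \left(80 + \left(\left(6 + 1^{-1}\right) 16\right)^{2} - 18 \left(6 + 1^{-1}\right) 16\right) = 418 + \left(80 + \left(\left(6 + 1\right) 16\right)^{2} - 18 \left(6 + 1\right) 16\right) = 418 + \left(80 + \left(7 \cdot 16\right)^{2} - 18 \cdot 7 \cdot 16\right) = 418 + \left(80 + 112^{2} - 2016\right) = 418 + \left(80 + 12544 - 2016\right) = 418 + 10608 = 11026$)
$- F = \left(-1\right) 11026 = -11026$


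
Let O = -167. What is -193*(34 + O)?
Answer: 25669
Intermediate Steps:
-193*(34 + O) = -193*(34 - 167) = -193*(-133) = 25669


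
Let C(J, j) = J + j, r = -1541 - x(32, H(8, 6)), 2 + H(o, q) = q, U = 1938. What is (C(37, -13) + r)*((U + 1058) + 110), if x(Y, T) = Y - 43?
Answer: -4677636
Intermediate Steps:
H(o, q) = -2 + q
x(Y, T) = -43 + Y
r = -1530 (r = -1541 - (-43 + 32) = -1541 - 1*(-11) = -1541 + 11 = -1530)
(C(37, -13) + r)*((U + 1058) + 110) = ((37 - 13) - 1530)*((1938 + 1058) + 110) = (24 - 1530)*(2996 + 110) = -1506*3106 = -4677636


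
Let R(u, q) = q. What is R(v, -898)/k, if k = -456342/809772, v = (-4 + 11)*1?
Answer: 121195876/76057 ≈ 1593.5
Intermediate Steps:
v = 7 (v = 7*1 = 7)
k = -76057/134962 (k = -456342*1/809772 = -76057/134962 ≈ -0.56354)
R(v, -898)/k = -898/(-76057/134962) = -898*(-134962/76057) = 121195876/76057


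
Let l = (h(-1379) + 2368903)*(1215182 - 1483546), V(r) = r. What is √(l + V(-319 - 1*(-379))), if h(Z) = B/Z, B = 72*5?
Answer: 2*I*√302231709422314238/1379 ≈ 7.9733e+5*I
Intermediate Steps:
B = 360
h(Z) = 360/Z
l = -876669207979228/1379 (l = (360/(-1379) + 2368903)*(1215182 - 1483546) = (360*(-1/1379) + 2368903)*(-268364) = (-360/1379 + 2368903)*(-268364) = (3266716877/1379)*(-268364) = -876669207979228/1379 ≈ -6.3573e+11)
√(l + V(-319 - 1*(-379))) = √(-876669207979228/1379 + (-319 - 1*(-379))) = √(-876669207979228/1379 + (-319 + 379)) = √(-876669207979228/1379 + 60) = √(-876669207896488/1379) = 2*I*√302231709422314238/1379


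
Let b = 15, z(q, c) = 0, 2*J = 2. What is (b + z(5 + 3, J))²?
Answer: 225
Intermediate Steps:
J = 1 (J = (½)*2 = 1)
(b + z(5 + 3, J))² = (15 + 0)² = 15² = 225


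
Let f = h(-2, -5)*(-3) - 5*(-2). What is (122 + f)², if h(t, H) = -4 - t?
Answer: 19044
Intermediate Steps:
f = 16 (f = (-4 - 1*(-2))*(-3) - 5*(-2) = (-4 + 2)*(-3) + 10 = -2*(-3) + 10 = 6 + 10 = 16)
(122 + f)² = (122 + 16)² = 138² = 19044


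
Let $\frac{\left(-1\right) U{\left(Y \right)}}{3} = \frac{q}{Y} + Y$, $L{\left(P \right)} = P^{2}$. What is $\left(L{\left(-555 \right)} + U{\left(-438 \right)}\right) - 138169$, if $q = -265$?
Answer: $\frac{24990555}{146} \approx 1.7117 \cdot 10^{5}$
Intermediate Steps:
$U{\left(Y \right)} = - 3 Y + \frac{795}{Y}$ ($U{\left(Y \right)} = - 3 \left(- \frac{265}{Y} + Y\right) = - 3 \left(Y - \frac{265}{Y}\right) = - 3 Y + \frac{795}{Y}$)
$\left(L{\left(-555 \right)} + U{\left(-438 \right)}\right) - 138169 = \left(\left(-555\right)^{2} + \left(\left(-3\right) \left(-438\right) + \frac{795}{-438}\right)\right) - 138169 = \left(308025 + \left(1314 + 795 \left(- \frac{1}{438}\right)\right)\right) - 138169 = \left(308025 + \left(1314 - \frac{265}{146}\right)\right) - 138169 = \left(308025 + \frac{191579}{146}\right) - 138169 = \frac{45163229}{146} - 138169 = \frac{24990555}{146}$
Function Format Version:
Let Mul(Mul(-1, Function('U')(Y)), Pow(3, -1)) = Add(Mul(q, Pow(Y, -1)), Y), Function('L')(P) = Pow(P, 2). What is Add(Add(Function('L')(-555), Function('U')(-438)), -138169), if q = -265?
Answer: Rational(24990555, 146) ≈ 1.7117e+5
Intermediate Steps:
Function('U')(Y) = Add(Mul(-3, Y), Mul(795, Pow(Y, -1))) (Function('U')(Y) = Mul(-3, Add(Mul(-265, Pow(Y, -1)), Y)) = Mul(-3, Add(Y, Mul(-265, Pow(Y, -1)))) = Add(Mul(-3, Y), Mul(795, Pow(Y, -1))))
Add(Add(Function('L')(-555), Function('U')(-438)), -138169) = Add(Add(Pow(-555, 2), Add(Mul(-3, -438), Mul(795, Pow(-438, -1)))), -138169) = Add(Add(308025, Add(1314, Mul(795, Rational(-1, 438)))), -138169) = Add(Add(308025, Add(1314, Rational(-265, 146))), -138169) = Add(Add(308025, Rational(191579, 146)), -138169) = Add(Rational(45163229, 146), -138169) = Rational(24990555, 146)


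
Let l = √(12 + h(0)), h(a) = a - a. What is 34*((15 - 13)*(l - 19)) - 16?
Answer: -1308 + 136*√3 ≈ -1072.4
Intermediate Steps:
h(a) = 0
l = 2*√3 (l = √(12 + 0) = √12 = 2*√3 ≈ 3.4641)
34*((15 - 13)*(l - 19)) - 16 = 34*((15 - 13)*(2*√3 - 19)) - 16 = 34*(2*(-19 + 2*√3)) - 16 = 34*(-38 + 4*√3) - 16 = (-1292 + 136*√3) - 16 = -1308 + 136*√3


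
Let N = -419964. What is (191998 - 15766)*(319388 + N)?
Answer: -17724709632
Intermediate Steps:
(191998 - 15766)*(319388 + N) = (191998 - 15766)*(319388 - 419964) = 176232*(-100576) = -17724709632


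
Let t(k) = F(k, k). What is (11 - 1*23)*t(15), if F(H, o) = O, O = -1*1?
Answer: 12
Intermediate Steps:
O = -1
F(H, o) = -1
t(k) = -1
(11 - 1*23)*t(15) = (11 - 1*23)*(-1) = (11 - 23)*(-1) = -12*(-1) = 12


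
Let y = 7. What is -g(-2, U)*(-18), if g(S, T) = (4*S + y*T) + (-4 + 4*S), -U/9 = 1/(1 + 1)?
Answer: -927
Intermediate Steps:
U = -9/2 (U = -9/(1 + 1) = -9/2 ≈ -4.5000)
g(S, T) = -4 + 7*T + 8*S (g(S, T) = (4*S + 7*T) + (-4 + 4*S) = -4 + 7*T + 8*S)
-g(-2, U)*(-18) = -(-4 + 7*(-9/2) + 8*(-2))*(-18) = -(-4 - 63/2 - 16)*(-18) = -1*(-103/2)*(-18) = (103/2)*(-18) = -927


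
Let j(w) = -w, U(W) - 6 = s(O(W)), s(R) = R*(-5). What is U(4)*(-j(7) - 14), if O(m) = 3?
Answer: 63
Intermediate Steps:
s(R) = -5*R
U(W) = -9 (U(W) = 6 - 5*3 = 6 - 15 = -9)
U(4)*(-j(7) - 14) = -9*(-(-1)*7 - 14) = -9*(-1*(-7) - 14) = -9*(7 - 14) = -9*(-7) = 63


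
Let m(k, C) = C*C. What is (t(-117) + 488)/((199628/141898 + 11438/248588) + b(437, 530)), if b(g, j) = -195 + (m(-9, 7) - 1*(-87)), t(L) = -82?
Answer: -3580325212436/507481526707 ≈ -7.0551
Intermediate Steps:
m(k, C) = C²
b(g, j) = -59 (b(g, j) = -195 + (7² - 1*(-87)) = -195 + (49 + 87) = -195 + 136 = -59)
(t(-117) + 488)/((199628/141898 + 11438/248588) + b(437, 530)) = (-82 + 488)/((199628/141898 + 11438/248588) - 59) = 406/((199628*(1/141898) + 11438*(1/248588)) - 59) = 406/((99814/70949 + 5719/124294) - 59) = 406/(12812038647/8818535006 - 59) = 406/(-507481526707/8818535006) = 406*(-8818535006/507481526707) = -3580325212436/507481526707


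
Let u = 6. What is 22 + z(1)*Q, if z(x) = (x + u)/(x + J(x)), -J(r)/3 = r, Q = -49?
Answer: 387/2 ≈ 193.50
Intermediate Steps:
J(r) = -3*r
z(x) = -(6 + x)/(2*x) (z(x) = (x + 6)/(x - 3*x) = (6 + x)/((-2*x)) = (6 + x)*(-1/(2*x)) = -(6 + x)/(2*x))
22 + z(1)*Q = 22 + ((½)*(-6 - 1*1)/1)*(-49) = 22 + ((½)*1*(-6 - 1))*(-49) = 22 + ((½)*1*(-7))*(-49) = 22 - 7/2*(-49) = 22 + 343/2 = 387/2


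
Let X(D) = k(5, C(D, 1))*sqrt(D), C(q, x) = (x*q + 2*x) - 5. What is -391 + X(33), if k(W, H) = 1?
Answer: -391 + sqrt(33) ≈ -385.26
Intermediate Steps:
C(q, x) = -5 + 2*x + q*x (C(q, x) = (q*x + 2*x) - 5 = (2*x + q*x) - 5 = -5 + 2*x + q*x)
X(D) = sqrt(D) (X(D) = 1*sqrt(D) = sqrt(D))
-391 + X(33) = -391 + sqrt(33)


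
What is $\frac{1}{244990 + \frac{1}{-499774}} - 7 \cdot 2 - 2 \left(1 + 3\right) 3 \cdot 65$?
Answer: $\frac{2674081569036334}{122439632259} \approx 21840.0$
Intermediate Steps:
$\frac{1}{244990 + \frac{1}{-499774}} - 7 \cdot 2 - 2 \left(1 + 3\right) 3 \cdot 65 = \frac{1}{244990 - \frac{1}{499774}} - 7 \cdot 2 \left(-2\right) 4 \cdot 3 \cdot 65 = \frac{1}{\frac{122439632259}{499774}} - 7 \cdot 2 \left(\left(-8\right) 3\right) 65 = \frac{499774}{122439632259} - 7 \cdot 2 \left(-24\right) 65 = \frac{499774}{122439632259} - 7 \left(-48\right) 65 = \frac{499774}{122439632259} - \left(-336\right) 65 = \frac{499774}{122439632259} - -21840 = \frac{499774}{122439632259} + 21840 = \frac{2674081569036334}{122439632259}$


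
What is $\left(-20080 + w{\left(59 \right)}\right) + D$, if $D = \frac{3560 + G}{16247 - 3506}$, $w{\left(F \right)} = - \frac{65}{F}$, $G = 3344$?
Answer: $- \frac{15094938349}{751719} \approx -20081.0$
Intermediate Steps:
$D = \frac{6904}{12741}$ ($D = \frac{3560 + 3344}{16247 - 3506} = \frac{6904}{12741} \approx 0.54187$)
$\left(-20080 + w{\left(59 \right)}\right) + D = \left(-20080 - \frac{65}{59}\right) + \frac{6904}{12741} = - \frac{1184785}{59} + \frac{6904}{12741} = - \frac{15094938349}{751719}$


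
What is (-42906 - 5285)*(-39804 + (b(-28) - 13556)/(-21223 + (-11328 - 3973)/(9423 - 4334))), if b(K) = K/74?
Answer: 3833170730799721025/1998354238 ≈ 1.9182e+9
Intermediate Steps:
b(K) = K/74 (b(K) = K*(1/74) = K/74)
(-42906 - 5285)*(-39804 + (b(-28) - 13556)/(-21223 + (-11328 - 3973)/(9423 - 4334))) = (-42906 - 5285)*(-39804 + ((1/74)*(-28) - 13556)/(-21223 + (-11328 - 3973)/(9423 - 4334))) = -48191*(-39804 + (-14/37 - 13556)/(-21223 - 15301/5089)) = -48191*(-39804 - 501586/(37*(-21223 - 15301*1/5089))) = -48191*(-39804 - 501586/(37*(-21223 - 15301/5089))) = -48191*(-39804 - 501586/(37*(-108019148/5089))) = -48191*(-39804 - 501586/37*(-5089/108019148)) = -48191*(-39804 + 1276285577/1998354238) = -48191*(-79541215803775/1998354238) = 3833170730799721025/1998354238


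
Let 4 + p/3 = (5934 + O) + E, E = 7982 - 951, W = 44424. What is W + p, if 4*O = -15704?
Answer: 71529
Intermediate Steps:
E = 7031
O = -3926 (O = (¼)*(-15704) = -3926)
p = 27105 (p = -12 + 3*((5934 - 3926) + 7031) = -12 + 3*(2008 + 7031) = -12 + 3*9039 = -12 + 27117 = 27105)
W + p = 44424 + 27105 = 71529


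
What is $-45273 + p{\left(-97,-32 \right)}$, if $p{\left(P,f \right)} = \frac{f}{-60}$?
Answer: $- \frac{679087}{15} \approx -45272.0$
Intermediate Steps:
$p{\left(P,f \right)} = - \frac{f}{60}$ ($p{\left(P,f \right)} = f \left(- \frac{1}{60}\right) = - \frac{f}{60}$)
$-45273 + p{\left(-97,-32 \right)} = -45273 - - \frac{8}{15} = -45273 + \frac{8}{15} = - \frac{679087}{15}$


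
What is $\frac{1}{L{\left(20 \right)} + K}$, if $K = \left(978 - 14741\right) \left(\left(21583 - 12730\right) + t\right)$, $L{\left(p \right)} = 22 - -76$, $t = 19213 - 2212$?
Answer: $- \frac{1}{355828504} \approx -2.8103 \cdot 10^{-9}$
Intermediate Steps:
$t = 17001$ ($t = 19213 - 2212 = 17001$)
$L{\left(p \right)} = 98$ ($L{\left(p \right)} = 22 + 76 = 98$)
$K = -355828602$ ($K = \left(978 - 14741\right) \left(\left(21583 - 12730\right) + 17001\right) = - 13763 \left(\left(21583 - 12730\right) + 17001\right) = - 13763 \left(8853 + 17001\right) = \left(-13763\right) 25854 = -355828602$)
$\frac{1}{L{\left(20 \right)} + K} = \frac{1}{98 - 355828602} = \frac{1}{-355828504} = - \frac{1}{355828504}$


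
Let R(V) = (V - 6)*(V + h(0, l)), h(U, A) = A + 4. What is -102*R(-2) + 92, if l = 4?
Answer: 4988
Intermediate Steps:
h(U, A) = 4 + A
R(V) = (-6 + V)*(8 + V) (R(V) = (V - 6)*(V + (4 + 4)) = (-6 + V)*(V + 8) = (-6 + V)*(8 + V))
-102*R(-2) + 92 = -102*(-48 + (-2)² + 2*(-2)) + 92 = -102*(-48 + 4 - 4) + 92 = -102*(-48) + 92 = 4896 + 92 = 4988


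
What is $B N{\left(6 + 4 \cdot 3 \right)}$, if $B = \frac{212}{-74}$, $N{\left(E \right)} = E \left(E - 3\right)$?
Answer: $- \frac{28620}{37} \approx -773.51$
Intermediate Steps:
$N{\left(E \right)} = E \left(-3 + E\right)$
$B = - \frac{106}{37}$ ($B = 212 \left(- \frac{1}{74}\right) = - \frac{106}{37} \approx -2.8649$)
$B N{\left(6 + 4 \cdot 3 \right)} = - \frac{106 \left(6 + 4 \cdot 3\right) \left(-3 + \left(6 + 4 \cdot 3\right)\right)}{37} = - \frac{106 \left(6 + 12\right) \left(-3 + \left(6 + 12\right)\right)}{37} = - \frac{106 \cdot 18 \left(-3 + 18\right)}{37} = - \frac{106 \cdot 18 \cdot 15}{37} = \left(- \frac{106}{37}\right) 270 = - \frac{28620}{37}$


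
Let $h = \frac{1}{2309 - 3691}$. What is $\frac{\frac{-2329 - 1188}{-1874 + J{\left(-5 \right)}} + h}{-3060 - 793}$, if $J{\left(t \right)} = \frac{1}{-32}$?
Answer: $- \frac{155475839}{319325689774} \approx -0.00048689$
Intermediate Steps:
$J{\left(t \right)} = - \frac{1}{32}$
$h = - \frac{1}{1382}$ ($h = \frac{1}{-1382} = - \frac{1}{1382} \approx -0.00072359$)
$\frac{\frac{-2329 - 1188}{-1874 + J{\left(-5 \right)}} + h}{-3060 - 793} = \frac{\frac{-2329 - 1188}{-1874 - \frac{1}{32}} - \frac{1}{1382}}{-3060 - 793} = \frac{- \frac{3517}{- \frac{59969}{32}} - \frac{1}{1382}}{-3853} = \left(\left(-3517\right) \left(- \frac{32}{59969}\right) - \frac{1}{1382}\right) \left(- \frac{1}{3853}\right) = \left(\frac{112544}{59969} - \frac{1}{1382}\right) \left(- \frac{1}{3853}\right) = \frac{155475839}{82877158} \left(- \frac{1}{3853}\right) = - \frac{155475839}{319325689774}$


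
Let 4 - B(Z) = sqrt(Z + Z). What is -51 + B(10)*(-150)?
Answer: -651 + 300*sqrt(5) ≈ 19.820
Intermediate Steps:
B(Z) = 4 - sqrt(2)*sqrt(Z) (B(Z) = 4 - sqrt(Z + Z) = 4 - sqrt(2*Z) = 4 - sqrt(2)*sqrt(Z))
-51 + B(10)*(-150) = -51 + (4 - sqrt(2)*sqrt(10))*(-150) = -51 + (4 - 2*sqrt(5))*(-150) = -51 + (-600 + 300*sqrt(5)) = -651 + 300*sqrt(5)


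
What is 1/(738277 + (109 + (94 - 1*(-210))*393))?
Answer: 1/857858 ≈ 1.1657e-6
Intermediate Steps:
1/(738277 + (109 + (94 - 1*(-210))*393)) = 1/(738277 + (109 + (94 + 210)*393)) = 1/(738277 + (109 + 304*393)) = 1/(738277 + (109 + 119472)) = 1/(738277 + 119581) = 1/857858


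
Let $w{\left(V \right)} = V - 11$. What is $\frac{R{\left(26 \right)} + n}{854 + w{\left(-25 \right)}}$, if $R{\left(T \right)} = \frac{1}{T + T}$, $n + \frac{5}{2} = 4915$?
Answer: $\frac{255451}{42536} \approx 6.0055$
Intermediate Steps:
$n = \frac{9825}{2}$ ($n = - \frac{5}{2} + 4915 = \frac{9825}{2} \approx 4912.5$)
$w{\left(V \right)} = -11 + V$
$R{\left(T \right)} = \frac{1}{2 T}$
$\frac{R{\left(26 \right)} + n}{854 + w{\left(-25 \right)}} = \frac{\frac{1}{2 \cdot 26} + \frac{9825}{2}}{854 - 36} = \frac{\frac{1}{2} \cdot \frac{1}{26} + \frac{9825}{2}}{854 - 36} = \frac{\frac{1}{52} + \frac{9825}{2}}{818} = \frac{255451}{52} \cdot \frac{1}{818} = \frac{255451}{42536}$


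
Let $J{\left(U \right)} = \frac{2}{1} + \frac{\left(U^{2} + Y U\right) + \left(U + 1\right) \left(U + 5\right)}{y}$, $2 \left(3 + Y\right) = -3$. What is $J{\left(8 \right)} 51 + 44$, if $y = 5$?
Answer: $1625$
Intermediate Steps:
$Y = - \frac{9}{2}$ ($Y = -3 + \frac{1}{2} \left(-3\right) = -3 - \frac{3}{2} = - \frac{9}{2} \approx -4.5$)
$J{\left(U \right)} = 2 - \frac{9 U}{10} + \frac{U^{2}}{5} + \frac{\left(1 + U\right) \left(5 + U\right)}{5}$ ($J{\left(U \right)} = \frac{2}{1} + \frac{\left(U^{2} - \frac{9 U}{2}\right) + \left(U + 1\right) \left(U + 5\right)}{5} = 2 \cdot 1 + \left(\left(U^{2} - \frac{9 U}{2}\right) + \left(1 + U\right) \left(5 + U\right)\right) \frac{1}{5} = 2 + \left(U^{2} - \frac{9 U}{2} + \left(1 + U\right) \left(5 + U\right)\right) \frac{1}{5} = 2 + \left(- \frac{9 U}{10} + \frac{U^{2}}{5} + \frac{\left(1 + U\right) \left(5 + U\right)}{5}\right) = 2 - \frac{9 U}{10} + \frac{U^{2}}{5} + \frac{\left(1 + U\right) \left(5 + U\right)}{5}$)
$J{\left(8 \right)} 51 + 44 = \left(3 + \frac{2 \cdot 8^{2}}{5} + \frac{3}{10} \cdot 8\right) 51 + 44 = \left(3 + \frac{2}{5} \cdot 64 + \frac{12}{5}\right) 51 + 44 = \left(3 + \frac{128}{5} + \frac{12}{5}\right) 51 + 44 = 31 \cdot 51 + 44 = 1581 + 44 = 1625$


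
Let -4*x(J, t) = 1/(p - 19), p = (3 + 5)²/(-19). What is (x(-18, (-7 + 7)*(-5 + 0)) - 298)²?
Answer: 256624309561/2890000 ≈ 88797.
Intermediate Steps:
p = -64/19 (p = 8²*(-1/19) = 64*(-1/19) = -64/19 ≈ -3.3684)
x(J, t) = 19/1700 (x(J, t) = -1/(4*(-64/19 - 19)) = -1/(4*(-425/19)) = -¼*(-19/425) = 19/1700)
(x(-18, (-7 + 7)*(-5 + 0)) - 298)² = (19/1700 - 298)² = (-506581/1700)² = 256624309561/2890000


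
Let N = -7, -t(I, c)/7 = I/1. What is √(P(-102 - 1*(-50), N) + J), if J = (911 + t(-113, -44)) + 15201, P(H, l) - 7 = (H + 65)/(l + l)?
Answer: 3*√368242/14 ≈ 130.03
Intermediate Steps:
t(I, c) = -7*I (t(I, c) = -7*I/1 = -7*I)
P(H, l) = 7 + (65 + H)/(2*l) (P(H, l) = 7 + (H + 65)/(l + l) = 7 + (65 + H)/((2*l)) = 7 + (65 + H)*(1/(2*l)) = 7 + (65 + H)/(2*l))
J = 16903 (J = (911 - 7*(-113)) + 15201 = (911 + 791) + 15201 = 1702 + 15201 = 16903)
√(P(-102 - 1*(-50), N) + J) = √((½)*(65 + (-102 - 1*(-50)) + 14*(-7))/(-7) + 16903) = √((½)*(-⅐)*(65 + (-102 + 50) - 98) + 16903) = √((½)*(-⅐)*(65 - 52 - 98) + 16903) = √((½)*(-⅐)*(-85) + 16903) = √(85/14 + 16903) = √(236727/14) = 3*√368242/14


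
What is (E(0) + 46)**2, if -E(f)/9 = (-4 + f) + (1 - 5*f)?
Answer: 5329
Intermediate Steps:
E(f) = 27 + 36*f (E(f) = -9*((-4 + f) + (1 - 5*f)) = -9*(-3 - 4*f) = 27 + 36*f)
(E(0) + 46)**2 = ((27 + 36*0) + 46)**2 = ((27 + 0) + 46)**2 = (27 + 46)**2 = 73**2 = 5329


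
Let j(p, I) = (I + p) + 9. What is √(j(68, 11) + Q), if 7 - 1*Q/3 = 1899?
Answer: 2*I*√1397 ≈ 74.753*I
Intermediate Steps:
Q = -5676 (Q = 21 - 3*1899 = 21 - 5697 = -5676)
j(p, I) = 9 + I + p
√(j(68, 11) + Q) = √((9 + 11 + 68) - 5676) = √(88 - 5676) = √(-5588) = 2*I*√1397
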